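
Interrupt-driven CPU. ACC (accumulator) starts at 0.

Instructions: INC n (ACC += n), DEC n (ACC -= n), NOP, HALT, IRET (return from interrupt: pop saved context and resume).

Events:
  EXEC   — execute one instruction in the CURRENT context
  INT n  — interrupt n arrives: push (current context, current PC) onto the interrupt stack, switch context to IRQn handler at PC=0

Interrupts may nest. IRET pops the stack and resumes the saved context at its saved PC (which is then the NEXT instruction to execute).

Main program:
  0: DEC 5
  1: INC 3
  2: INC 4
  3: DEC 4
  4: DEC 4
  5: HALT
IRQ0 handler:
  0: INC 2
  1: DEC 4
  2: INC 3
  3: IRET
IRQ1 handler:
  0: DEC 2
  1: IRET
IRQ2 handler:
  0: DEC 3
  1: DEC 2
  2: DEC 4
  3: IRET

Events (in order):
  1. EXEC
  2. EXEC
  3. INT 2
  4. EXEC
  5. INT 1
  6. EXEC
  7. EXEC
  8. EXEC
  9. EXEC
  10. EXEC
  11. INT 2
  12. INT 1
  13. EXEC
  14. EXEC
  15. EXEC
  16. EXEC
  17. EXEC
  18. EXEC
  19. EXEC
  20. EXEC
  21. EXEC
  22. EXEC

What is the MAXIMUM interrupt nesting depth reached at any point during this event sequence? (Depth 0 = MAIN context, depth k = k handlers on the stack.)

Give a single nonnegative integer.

Event 1 (EXEC): [MAIN] PC=0: DEC 5 -> ACC=-5 [depth=0]
Event 2 (EXEC): [MAIN] PC=1: INC 3 -> ACC=-2 [depth=0]
Event 3 (INT 2): INT 2 arrives: push (MAIN, PC=2), enter IRQ2 at PC=0 (depth now 1) [depth=1]
Event 4 (EXEC): [IRQ2] PC=0: DEC 3 -> ACC=-5 [depth=1]
Event 5 (INT 1): INT 1 arrives: push (IRQ2, PC=1), enter IRQ1 at PC=0 (depth now 2) [depth=2]
Event 6 (EXEC): [IRQ1] PC=0: DEC 2 -> ACC=-7 [depth=2]
Event 7 (EXEC): [IRQ1] PC=1: IRET -> resume IRQ2 at PC=1 (depth now 1) [depth=1]
Event 8 (EXEC): [IRQ2] PC=1: DEC 2 -> ACC=-9 [depth=1]
Event 9 (EXEC): [IRQ2] PC=2: DEC 4 -> ACC=-13 [depth=1]
Event 10 (EXEC): [IRQ2] PC=3: IRET -> resume MAIN at PC=2 (depth now 0) [depth=0]
Event 11 (INT 2): INT 2 arrives: push (MAIN, PC=2), enter IRQ2 at PC=0 (depth now 1) [depth=1]
Event 12 (INT 1): INT 1 arrives: push (IRQ2, PC=0), enter IRQ1 at PC=0 (depth now 2) [depth=2]
Event 13 (EXEC): [IRQ1] PC=0: DEC 2 -> ACC=-15 [depth=2]
Event 14 (EXEC): [IRQ1] PC=1: IRET -> resume IRQ2 at PC=0 (depth now 1) [depth=1]
Event 15 (EXEC): [IRQ2] PC=0: DEC 3 -> ACC=-18 [depth=1]
Event 16 (EXEC): [IRQ2] PC=1: DEC 2 -> ACC=-20 [depth=1]
Event 17 (EXEC): [IRQ2] PC=2: DEC 4 -> ACC=-24 [depth=1]
Event 18 (EXEC): [IRQ2] PC=3: IRET -> resume MAIN at PC=2 (depth now 0) [depth=0]
Event 19 (EXEC): [MAIN] PC=2: INC 4 -> ACC=-20 [depth=0]
Event 20 (EXEC): [MAIN] PC=3: DEC 4 -> ACC=-24 [depth=0]
Event 21 (EXEC): [MAIN] PC=4: DEC 4 -> ACC=-28 [depth=0]
Event 22 (EXEC): [MAIN] PC=5: HALT [depth=0]
Max depth observed: 2

Answer: 2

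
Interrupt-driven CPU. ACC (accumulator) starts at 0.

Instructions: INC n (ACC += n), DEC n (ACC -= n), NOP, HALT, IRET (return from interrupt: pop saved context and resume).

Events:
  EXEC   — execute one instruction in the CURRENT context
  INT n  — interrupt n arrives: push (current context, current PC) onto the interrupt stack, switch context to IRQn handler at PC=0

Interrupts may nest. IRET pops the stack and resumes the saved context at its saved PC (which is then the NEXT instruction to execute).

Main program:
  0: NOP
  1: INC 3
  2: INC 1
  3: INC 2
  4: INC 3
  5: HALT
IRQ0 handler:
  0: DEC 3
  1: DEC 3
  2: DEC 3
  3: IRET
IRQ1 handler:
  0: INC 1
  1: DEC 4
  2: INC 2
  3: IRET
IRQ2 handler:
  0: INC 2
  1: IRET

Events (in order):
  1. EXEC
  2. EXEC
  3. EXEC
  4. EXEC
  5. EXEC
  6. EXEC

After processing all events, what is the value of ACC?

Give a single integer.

Answer: 9

Derivation:
Event 1 (EXEC): [MAIN] PC=0: NOP
Event 2 (EXEC): [MAIN] PC=1: INC 3 -> ACC=3
Event 3 (EXEC): [MAIN] PC=2: INC 1 -> ACC=4
Event 4 (EXEC): [MAIN] PC=3: INC 2 -> ACC=6
Event 5 (EXEC): [MAIN] PC=4: INC 3 -> ACC=9
Event 6 (EXEC): [MAIN] PC=5: HALT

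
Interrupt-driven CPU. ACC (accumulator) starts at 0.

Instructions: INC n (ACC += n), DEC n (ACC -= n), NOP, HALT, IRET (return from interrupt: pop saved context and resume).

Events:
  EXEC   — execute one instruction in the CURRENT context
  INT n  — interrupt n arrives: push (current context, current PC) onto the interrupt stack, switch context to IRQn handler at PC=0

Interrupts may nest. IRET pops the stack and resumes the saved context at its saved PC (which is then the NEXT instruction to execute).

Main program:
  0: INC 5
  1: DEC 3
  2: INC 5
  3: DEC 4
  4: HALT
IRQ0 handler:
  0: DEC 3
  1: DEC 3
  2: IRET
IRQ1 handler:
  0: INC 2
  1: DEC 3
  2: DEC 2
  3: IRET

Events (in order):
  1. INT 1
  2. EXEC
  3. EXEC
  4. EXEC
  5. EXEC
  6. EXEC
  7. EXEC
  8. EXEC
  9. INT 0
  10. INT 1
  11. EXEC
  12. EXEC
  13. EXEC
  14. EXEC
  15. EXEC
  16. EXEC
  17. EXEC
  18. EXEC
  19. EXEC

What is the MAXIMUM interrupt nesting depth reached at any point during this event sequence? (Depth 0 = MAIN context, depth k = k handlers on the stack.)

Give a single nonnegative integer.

Answer: 2

Derivation:
Event 1 (INT 1): INT 1 arrives: push (MAIN, PC=0), enter IRQ1 at PC=0 (depth now 1) [depth=1]
Event 2 (EXEC): [IRQ1] PC=0: INC 2 -> ACC=2 [depth=1]
Event 3 (EXEC): [IRQ1] PC=1: DEC 3 -> ACC=-1 [depth=1]
Event 4 (EXEC): [IRQ1] PC=2: DEC 2 -> ACC=-3 [depth=1]
Event 5 (EXEC): [IRQ1] PC=3: IRET -> resume MAIN at PC=0 (depth now 0) [depth=0]
Event 6 (EXEC): [MAIN] PC=0: INC 5 -> ACC=2 [depth=0]
Event 7 (EXEC): [MAIN] PC=1: DEC 3 -> ACC=-1 [depth=0]
Event 8 (EXEC): [MAIN] PC=2: INC 5 -> ACC=4 [depth=0]
Event 9 (INT 0): INT 0 arrives: push (MAIN, PC=3), enter IRQ0 at PC=0 (depth now 1) [depth=1]
Event 10 (INT 1): INT 1 arrives: push (IRQ0, PC=0), enter IRQ1 at PC=0 (depth now 2) [depth=2]
Event 11 (EXEC): [IRQ1] PC=0: INC 2 -> ACC=6 [depth=2]
Event 12 (EXEC): [IRQ1] PC=1: DEC 3 -> ACC=3 [depth=2]
Event 13 (EXEC): [IRQ1] PC=2: DEC 2 -> ACC=1 [depth=2]
Event 14 (EXEC): [IRQ1] PC=3: IRET -> resume IRQ0 at PC=0 (depth now 1) [depth=1]
Event 15 (EXEC): [IRQ0] PC=0: DEC 3 -> ACC=-2 [depth=1]
Event 16 (EXEC): [IRQ0] PC=1: DEC 3 -> ACC=-5 [depth=1]
Event 17 (EXEC): [IRQ0] PC=2: IRET -> resume MAIN at PC=3 (depth now 0) [depth=0]
Event 18 (EXEC): [MAIN] PC=3: DEC 4 -> ACC=-9 [depth=0]
Event 19 (EXEC): [MAIN] PC=4: HALT [depth=0]
Max depth observed: 2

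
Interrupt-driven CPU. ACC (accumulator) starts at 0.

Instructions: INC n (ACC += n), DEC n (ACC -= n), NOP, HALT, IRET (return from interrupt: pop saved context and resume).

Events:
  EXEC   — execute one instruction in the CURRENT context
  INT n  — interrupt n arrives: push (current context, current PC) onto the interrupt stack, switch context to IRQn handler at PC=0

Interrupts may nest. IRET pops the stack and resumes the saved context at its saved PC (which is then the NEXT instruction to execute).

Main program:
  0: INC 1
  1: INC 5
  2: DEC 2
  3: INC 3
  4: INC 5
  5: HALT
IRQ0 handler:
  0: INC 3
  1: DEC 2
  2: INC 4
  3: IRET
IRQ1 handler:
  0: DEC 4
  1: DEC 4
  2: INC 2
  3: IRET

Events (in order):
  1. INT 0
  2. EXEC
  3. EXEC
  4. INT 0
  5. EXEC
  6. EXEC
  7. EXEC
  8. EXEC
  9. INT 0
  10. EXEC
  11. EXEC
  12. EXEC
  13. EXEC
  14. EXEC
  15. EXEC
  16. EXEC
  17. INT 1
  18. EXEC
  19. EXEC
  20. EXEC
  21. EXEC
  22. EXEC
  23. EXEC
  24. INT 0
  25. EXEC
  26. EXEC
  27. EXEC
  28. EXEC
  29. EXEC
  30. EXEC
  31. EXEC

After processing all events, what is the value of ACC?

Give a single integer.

Answer: 26

Derivation:
Event 1 (INT 0): INT 0 arrives: push (MAIN, PC=0), enter IRQ0 at PC=0 (depth now 1)
Event 2 (EXEC): [IRQ0] PC=0: INC 3 -> ACC=3
Event 3 (EXEC): [IRQ0] PC=1: DEC 2 -> ACC=1
Event 4 (INT 0): INT 0 arrives: push (IRQ0, PC=2), enter IRQ0 at PC=0 (depth now 2)
Event 5 (EXEC): [IRQ0] PC=0: INC 3 -> ACC=4
Event 6 (EXEC): [IRQ0] PC=1: DEC 2 -> ACC=2
Event 7 (EXEC): [IRQ0] PC=2: INC 4 -> ACC=6
Event 8 (EXEC): [IRQ0] PC=3: IRET -> resume IRQ0 at PC=2 (depth now 1)
Event 9 (INT 0): INT 0 arrives: push (IRQ0, PC=2), enter IRQ0 at PC=0 (depth now 2)
Event 10 (EXEC): [IRQ0] PC=0: INC 3 -> ACC=9
Event 11 (EXEC): [IRQ0] PC=1: DEC 2 -> ACC=7
Event 12 (EXEC): [IRQ0] PC=2: INC 4 -> ACC=11
Event 13 (EXEC): [IRQ0] PC=3: IRET -> resume IRQ0 at PC=2 (depth now 1)
Event 14 (EXEC): [IRQ0] PC=2: INC 4 -> ACC=15
Event 15 (EXEC): [IRQ0] PC=3: IRET -> resume MAIN at PC=0 (depth now 0)
Event 16 (EXEC): [MAIN] PC=0: INC 1 -> ACC=16
Event 17 (INT 1): INT 1 arrives: push (MAIN, PC=1), enter IRQ1 at PC=0 (depth now 1)
Event 18 (EXEC): [IRQ1] PC=0: DEC 4 -> ACC=12
Event 19 (EXEC): [IRQ1] PC=1: DEC 4 -> ACC=8
Event 20 (EXEC): [IRQ1] PC=2: INC 2 -> ACC=10
Event 21 (EXEC): [IRQ1] PC=3: IRET -> resume MAIN at PC=1 (depth now 0)
Event 22 (EXEC): [MAIN] PC=1: INC 5 -> ACC=15
Event 23 (EXEC): [MAIN] PC=2: DEC 2 -> ACC=13
Event 24 (INT 0): INT 0 arrives: push (MAIN, PC=3), enter IRQ0 at PC=0 (depth now 1)
Event 25 (EXEC): [IRQ0] PC=0: INC 3 -> ACC=16
Event 26 (EXEC): [IRQ0] PC=1: DEC 2 -> ACC=14
Event 27 (EXEC): [IRQ0] PC=2: INC 4 -> ACC=18
Event 28 (EXEC): [IRQ0] PC=3: IRET -> resume MAIN at PC=3 (depth now 0)
Event 29 (EXEC): [MAIN] PC=3: INC 3 -> ACC=21
Event 30 (EXEC): [MAIN] PC=4: INC 5 -> ACC=26
Event 31 (EXEC): [MAIN] PC=5: HALT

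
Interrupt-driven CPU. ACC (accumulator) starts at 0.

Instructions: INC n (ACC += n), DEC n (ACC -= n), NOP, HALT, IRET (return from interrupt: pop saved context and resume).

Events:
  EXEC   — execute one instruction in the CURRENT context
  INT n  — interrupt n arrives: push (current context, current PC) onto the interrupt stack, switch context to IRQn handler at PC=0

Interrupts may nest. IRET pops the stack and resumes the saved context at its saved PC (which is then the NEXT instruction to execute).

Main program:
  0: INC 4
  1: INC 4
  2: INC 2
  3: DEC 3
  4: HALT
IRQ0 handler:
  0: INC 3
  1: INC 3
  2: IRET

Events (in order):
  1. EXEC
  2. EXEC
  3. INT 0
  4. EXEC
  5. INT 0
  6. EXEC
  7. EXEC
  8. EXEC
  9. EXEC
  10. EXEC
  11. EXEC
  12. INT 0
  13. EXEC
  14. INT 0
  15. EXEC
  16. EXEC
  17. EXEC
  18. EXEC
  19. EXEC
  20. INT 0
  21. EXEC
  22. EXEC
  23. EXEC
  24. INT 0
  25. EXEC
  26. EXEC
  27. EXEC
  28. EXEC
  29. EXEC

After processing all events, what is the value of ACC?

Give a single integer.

Event 1 (EXEC): [MAIN] PC=0: INC 4 -> ACC=4
Event 2 (EXEC): [MAIN] PC=1: INC 4 -> ACC=8
Event 3 (INT 0): INT 0 arrives: push (MAIN, PC=2), enter IRQ0 at PC=0 (depth now 1)
Event 4 (EXEC): [IRQ0] PC=0: INC 3 -> ACC=11
Event 5 (INT 0): INT 0 arrives: push (IRQ0, PC=1), enter IRQ0 at PC=0 (depth now 2)
Event 6 (EXEC): [IRQ0] PC=0: INC 3 -> ACC=14
Event 7 (EXEC): [IRQ0] PC=1: INC 3 -> ACC=17
Event 8 (EXEC): [IRQ0] PC=2: IRET -> resume IRQ0 at PC=1 (depth now 1)
Event 9 (EXEC): [IRQ0] PC=1: INC 3 -> ACC=20
Event 10 (EXEC): [IRQ0] PC=2: IRET -> resume MAIN at PC=2 (depth now 0)
Event 11 (EXEC): [MAIN] PC=2: INC 2 -> ACC=22
Event 12 (INT 0): INT 0 arrives: push (MAIN, PC=3), enter IRQ0 at PC=0 (depth now 1)
Event 13 (EXEC): [IRQ0] PC=0: INC 3 -> ACC=25
Event 14 (INT 0): INT 0 arrives: push (IRQ0, PC=1), enter IRQ0 at PC=0 (depth now 2)
Event 15 (EXEC): [IRQ0] PC=0: INC 3 -> ACC=28
Event 16 (EXEC): [IRQ0] PC=1: INC 3 -> ACC=31
Event 17 (EXEC): [IRQ0] PC=2: IRET -> resume IRQ0 at PC=1 (depth now 1)
Event 18 (EXEC): [IRQ0] PC=1: INC 3 -> ACC=34
Event 19 (EXEC): [IRQ0] PC=2: IRET -> resume MAIN at PC=3 (depth now 0)
Event 20 (INT 0): INT 0 arrives: push (MAIN, PC=3), enter IRQ0 at PC=0 (depth now 1)
Event 21 (EXEC): [IRQ0] PC=0: INC 3 -> ACC=37
Event 22 (EXEC): [IRQ0] PC=1: INC 3 -> ACC=40
Event 23 (EXEC): [IRQ0] PC=2: IRET -> resume MAIN at PC=3 (depth now 0)
Event 24 (INT 0): INT 0 arrives: push (MAIN, PC=3), enter IRQ0 at PC=0 (depth now 1)
Event 25 (EXEC): [IRQ0] PC=0: INC 3 -> ACC=43
Event 26 (EXEC): [IRQ0] PC=1: INC 3 -> ACC=46
Event 27 (EXEC): [IRQ0] PC=2: IRET -> resume MAIN at PC=3 (depth now 0)
Event 28 (EXEC): [MAIN] PC=3: DEC 3 -> ACC=43
Event 29 (EXEC): [MAIN] PC=4: HALT

Answer: 43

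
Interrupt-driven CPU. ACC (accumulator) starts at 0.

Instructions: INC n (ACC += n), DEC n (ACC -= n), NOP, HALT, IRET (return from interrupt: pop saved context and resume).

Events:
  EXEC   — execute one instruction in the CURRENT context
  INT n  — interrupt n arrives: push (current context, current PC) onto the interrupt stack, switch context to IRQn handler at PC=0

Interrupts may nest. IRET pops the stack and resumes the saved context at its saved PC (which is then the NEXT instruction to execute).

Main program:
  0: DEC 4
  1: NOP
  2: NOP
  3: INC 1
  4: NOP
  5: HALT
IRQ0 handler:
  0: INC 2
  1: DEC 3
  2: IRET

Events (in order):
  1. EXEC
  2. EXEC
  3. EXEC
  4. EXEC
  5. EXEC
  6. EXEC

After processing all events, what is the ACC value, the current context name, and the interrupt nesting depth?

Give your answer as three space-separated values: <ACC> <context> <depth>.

Answer: -3 MAIN 0

Derivation:
Event 1 (EXEC): [MAIN] PC=0: DEC 4 -> ACC=-4
Event 2 (EXEC): [MAIN] PC=1: NOP
Event 3 (EXEC): [MAIN] PC=2: NOP
Event 4 (EXEC): [MAIN] PC=3: INC 1 -> ACC=-3
Event 5 (EXEC): [MAIN] PC=4: NOP
Event 6 (EXEC): [MAIN] PC=5: HALT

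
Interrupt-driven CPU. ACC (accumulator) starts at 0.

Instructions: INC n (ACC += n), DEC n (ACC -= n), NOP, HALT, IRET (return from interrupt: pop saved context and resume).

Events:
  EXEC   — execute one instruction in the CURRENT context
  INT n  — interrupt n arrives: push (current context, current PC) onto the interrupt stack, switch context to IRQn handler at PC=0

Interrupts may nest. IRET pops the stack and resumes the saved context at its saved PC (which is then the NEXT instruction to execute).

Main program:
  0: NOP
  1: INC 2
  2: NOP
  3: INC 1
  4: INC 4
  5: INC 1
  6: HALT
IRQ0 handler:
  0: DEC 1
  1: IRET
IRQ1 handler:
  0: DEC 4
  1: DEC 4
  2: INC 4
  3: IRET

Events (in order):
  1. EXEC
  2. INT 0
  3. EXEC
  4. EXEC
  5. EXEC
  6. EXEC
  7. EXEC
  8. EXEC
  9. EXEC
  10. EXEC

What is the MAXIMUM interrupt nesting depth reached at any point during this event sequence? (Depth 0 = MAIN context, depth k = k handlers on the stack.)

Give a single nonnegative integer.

Answer: 1

Derivation:
Event 1 (EXEC): [MAIN] PC=0: NOP [depth=0]
Event 2 (INT 0): INT 0 arrives: push (MAIN, PC=1), enter IRQ0 at PC=0 (depth now 1) [depth=1]
Event 3 (EXEC): [IRQ0] PC=0: DEC 1 -> ACC=-1 [depth=1]
Event 4 (EXEC): [IRQ0] PC=1: IRET -> resume MAIN at PC=1 (depth now 0) [depth=0]
Event 5 (EXEC): [MAIN] PC=1: INC 2 -> ACC=1 [depth=0]
Event 6 (EXEC): [MAIN] PC=2: NOP [depth=0]
Event 7 (EXEC): [MAIN] PC=3: INC 1 -> ACC=2 [depth=0]
Event 8 (EXEC): [MAIN] PC=4: INC 4 -> ACC=6 [depth=0]
Event 9 (EXEC): [MAIN] PC=5: INC 1 -> ACC=7 [depth=0]
Event 10 (EXEC): [MAIN] PC=6: HALT [depth=0]
Max depth observed: 1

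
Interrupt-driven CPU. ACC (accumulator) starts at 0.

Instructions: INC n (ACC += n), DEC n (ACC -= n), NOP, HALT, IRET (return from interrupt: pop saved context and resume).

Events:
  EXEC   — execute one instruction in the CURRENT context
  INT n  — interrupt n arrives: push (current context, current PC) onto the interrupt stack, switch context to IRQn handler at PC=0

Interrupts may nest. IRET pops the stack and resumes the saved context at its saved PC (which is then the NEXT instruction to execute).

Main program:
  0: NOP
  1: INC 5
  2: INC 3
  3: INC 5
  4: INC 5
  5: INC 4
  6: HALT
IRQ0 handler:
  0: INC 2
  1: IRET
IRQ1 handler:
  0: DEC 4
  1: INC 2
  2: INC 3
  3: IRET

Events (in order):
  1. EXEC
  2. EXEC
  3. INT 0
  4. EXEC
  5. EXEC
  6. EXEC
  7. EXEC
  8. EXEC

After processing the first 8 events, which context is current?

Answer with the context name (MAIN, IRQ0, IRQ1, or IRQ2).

Answer: MAIN

Derivation:
Event 1 (EXEC): [MAIN] PC=0: NOP
Event 2 (EXEC): [MAIN] PC=1: INC 5 -> ACC=5
Event 3 (INT 0): INT 0 arrives: push (MAIN, PC=2), enter IRQ0 at PC=0 (depth now 1)
Event 4 (EXEC): [IRQ0] PC=0: INC 2 -> ACC=7
Event 5 (EXEC): [IRQ0] PC=1: IRET -> resume MAIN at PC=2 (depth now 0)
Event 6 (EXEC): [MAIN] PC=2: INC 3 -> ACC=10
Event 7 (EXEC): [MAIN] PC=3: INC 5 -> ACC=15
Event 8 (EXEC): [MAIN] PC=4: INC 5 -> ACC=20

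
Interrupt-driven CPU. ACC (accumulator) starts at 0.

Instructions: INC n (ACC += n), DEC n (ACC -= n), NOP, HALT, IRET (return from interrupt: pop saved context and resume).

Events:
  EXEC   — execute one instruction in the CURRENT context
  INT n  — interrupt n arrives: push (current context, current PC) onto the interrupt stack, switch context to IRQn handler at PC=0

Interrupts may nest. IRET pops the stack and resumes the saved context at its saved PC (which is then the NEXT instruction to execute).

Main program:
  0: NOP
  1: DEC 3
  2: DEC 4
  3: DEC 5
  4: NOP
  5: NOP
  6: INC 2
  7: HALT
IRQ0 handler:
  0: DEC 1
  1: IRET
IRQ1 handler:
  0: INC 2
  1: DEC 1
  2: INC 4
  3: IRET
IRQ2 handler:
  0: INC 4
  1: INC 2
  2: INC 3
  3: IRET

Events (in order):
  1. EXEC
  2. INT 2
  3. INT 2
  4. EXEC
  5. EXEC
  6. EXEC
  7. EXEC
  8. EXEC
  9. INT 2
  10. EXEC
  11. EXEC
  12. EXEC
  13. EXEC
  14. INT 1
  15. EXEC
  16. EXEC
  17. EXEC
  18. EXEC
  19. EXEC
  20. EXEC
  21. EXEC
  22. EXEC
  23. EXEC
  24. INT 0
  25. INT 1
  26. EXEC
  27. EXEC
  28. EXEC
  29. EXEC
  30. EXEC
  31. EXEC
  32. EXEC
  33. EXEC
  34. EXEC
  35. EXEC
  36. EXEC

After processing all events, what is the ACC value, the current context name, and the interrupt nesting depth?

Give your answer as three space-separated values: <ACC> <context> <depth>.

Event 1 (EXEC): [MAIN] PC=0: NOP
Event 2 (INT 2): INT 2 arrives: push (MAIN, PC=1), enter IRQ2 at PC=0 (depth now 1)
Event 3 (INT 2): INT 2 arrives: push (IRQ2, PC=0), enter IRQ2 at PC=0 (depth now 2)
Event 4 (EXEC): [IRQ2] PC=0: INC 4 -> ACC=4
Event 5 (EXEC): [IRQ2] PC=1: INC 2 -> ACC=6
Event 6 (EXEC): [IRQ2] PC=2: INC 3 -> ACC=9
Event 7 (EXEC): [IRQ2] PC=3: IRET -> resume IRQ2 at PC=0 (depth now 1)
Event 8 (EXEC): [IRQ2] PC=0: INC 4 -> ACC=13
Event 9 (INT 2): INT 2 arrives: push (IRQ2, PC=1), enter IRQ2 at PC=0 (depth now 2)
Event 10 (EXEC): [IRQ2] PC=0: INC 4 -> ACC=17
Event 11 (EXEC): [IRQ2] PC=1: INC 2 -> ACC=19
Event 12 (EXEC): [IRQ2] PC=2: INC 3 -> ACC=22
Event 13 (EXEC): [IRQ2] PC=3: IRET -> resume IRQ2 at PC=1 (depth now 1)
Event 14 (INT 1): INT 1 arrives: push (IRQ2, PC=1), enter IRQ1 at PC=0 (depth now 2)
Event 15 (EXEC): [IRQ1] PC=0: INC 2 -> ACC=24
Event 16 (EXEC): [IRQ1] PC=1: DEC 1 -> ACC=23
Event 17 (EXEC): [IRQ1] PC=2: INC 4 -> ACC=27
Event 18 (EXEC): [IRQ1] PC=3: IRET -> resume IRQ2 at PC=1 (depth now 1)
Event 19 (EXEC): [IRQ2] PC=1: INC 2 -> ACC=29
Event 20 (EXEC): [IRQ2] PC=2: INC 3 -> ACC=32
Event 21 (EXEC): [IRQ2] PC=3: IRET -> resume MAIN at PC=1 (depth now 0)
Event 22 (EXEC): [MAIN] PC=1: DEC 3 -> ACC=29
Event 23 (EXEC): [MAIN] PC=2: DEC 4 -> ACC=25
Event 24 (INT 0): INT 0 arrives: push (MAIN, PC=3), enter IRQ0 at PC=0 (depth now 1)
Event 25 (INT 1): INT 1 arrives: push (IRQ0, PC=0), enter IRQ1 at PC=0 (depth now 2)
Event 26 (EXEC): [IRQ1] PC=0: INC 2 -> ACC=27
Event 27 (EXEC): [IRQ1] PC=1: DEC 1 -> ACC=26
Event 28 (EXEC): [IRQ1] PC=2: INC 4 -> ACC=30
Event 29 (EXEC): [IRQ1] PC=3: IRET -> resume IRQ0 at PC=0 (depth now 1)
Event 30 (EXEC): [IRQ0] PC=0: DEC 1 -> ACC=29
Event 31 (EXEC): [IRQ0] PC=1: IRET -> resume MAIN at PC=3 (depth now 0)
Event 32 (EXEC): [MAIN] PC=3: DEC 5 -> ACC=24
Event 33 (EXEC): [MAIN] PC=4: NOP
Event 34 (EXEC): [MAIN] PC=5: NOP
Event 35 (EXEC): [MAIN] PC=6: INC 2 -> ACC=26
Event 36 (EXEC): [MAIN] PC=7: HALT

Answer: 26 MAIN 0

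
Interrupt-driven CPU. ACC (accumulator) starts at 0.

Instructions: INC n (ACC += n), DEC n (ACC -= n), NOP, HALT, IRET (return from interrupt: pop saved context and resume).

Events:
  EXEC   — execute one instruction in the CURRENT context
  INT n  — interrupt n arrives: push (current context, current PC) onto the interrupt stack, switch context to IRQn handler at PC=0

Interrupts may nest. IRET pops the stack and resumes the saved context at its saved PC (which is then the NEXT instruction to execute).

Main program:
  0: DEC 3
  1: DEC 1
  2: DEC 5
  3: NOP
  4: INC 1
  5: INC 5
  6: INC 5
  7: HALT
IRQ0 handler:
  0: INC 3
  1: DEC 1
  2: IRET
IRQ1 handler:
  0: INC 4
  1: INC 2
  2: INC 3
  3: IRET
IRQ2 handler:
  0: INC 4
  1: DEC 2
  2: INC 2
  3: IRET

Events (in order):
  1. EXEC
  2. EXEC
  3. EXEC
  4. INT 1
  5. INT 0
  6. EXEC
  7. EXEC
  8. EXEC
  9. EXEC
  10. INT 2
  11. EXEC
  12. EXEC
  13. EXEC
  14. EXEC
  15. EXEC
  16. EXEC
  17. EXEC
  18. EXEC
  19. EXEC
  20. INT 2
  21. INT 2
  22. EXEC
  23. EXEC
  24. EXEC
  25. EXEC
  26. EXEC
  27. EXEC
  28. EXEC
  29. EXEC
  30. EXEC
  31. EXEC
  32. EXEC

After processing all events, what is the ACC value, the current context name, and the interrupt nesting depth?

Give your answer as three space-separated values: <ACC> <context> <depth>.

Answer: 25 MAIN 0

Derivation:
Event 1 (EXEC): [MAIN] PC=0: DEC 3 -> ACC=-3
Event 2 (EXEC): [MAIN] PC=1: DEC 1 -> ACC=-4
Event 3 (EXEC): [MAIN] PC=2: DEC 5 -> ACC=-9
Event 4 (INT 1): INT 1 arrives: push (MAIN, PC=3), enter IRQ1 at PC=0 (depth now 1)
Event 5 (INT 0): INT 0 arrives: push (IRQ1, PC=0), enter IRQ0 at PC=0 (depth now 2)
Event 6 (EXEC): [IRQ0] PC=0: INC 3 -> ACC=-6
Event 7 (EXEC): [IRQ0] PC=1: DEC 1 -> ACC=-7
Event 8 (EXEC): [IRQ0] PC=2: IRET -> resume IRQ1 at PC=0 (depth now 1)
Event 9 (EXEC): [IRQ1] PC=0: INC 4 -> ACC=-3
Event 10 (INT 2): INT 2 arrives: push (IRQ1, PC=1), enter IRQ2 at PC=0 (depth now 2)
Event 11 (EXEC): [IRQ2] PC=0: INC 4 -> ACC=1
Event 12 (EXEC): [IRQ2] PC=1: DEC 2 -> ACC=-1
Event 13 (EXEC): [IRQ2] PC=2: INC 2 -> ACC=1
Event 14 (EXEC): [IRQ2] PC=3: IRET -> resume IRQ1 at PC=1 (depth now 1)
Event 15 (EXEC): [IRQ1] PC=1: INC 2 -> ACC=3
Event 16 (EXEC): [IRQ1] PC=2: INC 3 -> ACC=6
Event 17 (EXEC): [IRQ1] PC=3: IRET -> resume MAIN at PC=3 (depth now 0)
Event 18 (EXEC): [MAIN] PC=3: NOP
Event 19 (EXEC): [MAIN] PC=4: INC 1 -> ACC=7
Event 20 (INT 2): INT 2 arrives: push (MAIN, PC=5), enter IRQ2 at PC=0 (depth now 1)
Event 21 (INT 2): INT 2 arrives: push (IRQ2, PC=0), enter IRQ2 at PC=0 (depth now 2)
Event 22 (EXEC): [IRQ2] PC=0: INC 4 -> ACC=11
Event 23 (EXEC): [IRQ2] PC=1: DEC 2 -> ACC=9
Event 24 (EXEC): [IRQ2] PC=2: INC 2 -> ACC=11
Event 25 (EXEC): [IRQ2] PC=3: IRET -> resume IRQ2 at PC=0 (depth now 1)
Event 26 (EXEC): [IRQ2] PC=0: INC 4 -> ACC=15
Event 27 (EXEC): [IRQ2] PC=1: DEC 2 -> ACC=13
Event 28 (EXEC): [IRQ2] PC=2: INC 2 -> ACC=15
Event 29 (EXEC): [IRQ2] PC=3: IRET -> resume MAIN at PC=5 (depth now 0)
Event 30 (EXEC): [MAIN] PC=5: INC 5 -> ACC=20
Event 31 (EXEC): [MAIN] PC=6: INC 5 -> ACC=25
Event 32 (EXEC): [MAIN] PC=7: HALT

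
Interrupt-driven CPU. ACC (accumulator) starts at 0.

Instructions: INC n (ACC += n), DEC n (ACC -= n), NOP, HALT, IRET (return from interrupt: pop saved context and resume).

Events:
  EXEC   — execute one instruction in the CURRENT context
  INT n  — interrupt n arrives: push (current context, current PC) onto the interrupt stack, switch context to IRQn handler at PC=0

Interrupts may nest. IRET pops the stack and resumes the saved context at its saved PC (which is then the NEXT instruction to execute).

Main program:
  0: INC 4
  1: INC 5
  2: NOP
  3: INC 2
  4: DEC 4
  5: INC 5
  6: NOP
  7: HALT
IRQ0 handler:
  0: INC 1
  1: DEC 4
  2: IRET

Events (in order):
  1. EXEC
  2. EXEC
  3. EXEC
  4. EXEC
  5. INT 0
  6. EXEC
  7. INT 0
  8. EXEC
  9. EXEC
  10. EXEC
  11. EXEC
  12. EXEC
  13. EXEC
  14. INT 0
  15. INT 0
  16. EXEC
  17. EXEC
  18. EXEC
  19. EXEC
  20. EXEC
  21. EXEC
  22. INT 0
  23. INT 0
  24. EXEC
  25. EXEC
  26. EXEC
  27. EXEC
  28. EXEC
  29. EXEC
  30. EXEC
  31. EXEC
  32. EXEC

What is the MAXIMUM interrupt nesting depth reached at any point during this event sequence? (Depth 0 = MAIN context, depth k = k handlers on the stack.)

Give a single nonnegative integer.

Event 1 (EXEC): [MAIN] PC=0: INC 4 -> ACC=4 [depth=0]
Event 2 (EXEC): [MAIN] PC=1: INC 5 -> ACC=9 [depth=0]
Event 3 (EXEC): [MAIN] PC=2: NOP [depth=0]
Event 4 (EXEC): [MAIN] PC=3: INC 2 -> ACC=11 [depth=0]
Event 5 (INT 0): INT 0 arrives: push (MAIN, PC=4), enter IRQ0 at PC=0 (depth now 1) [depth=1]
Event 6 (EXEC): [IRQ0] PC=0: INC 1 -> ACC=12 [depth=1]
Event 7 (INT 0): INT 0 arrives: push (IRQ0, PC=1), enter IRQ0 at PC=0 (depth now 2) [depth=2]
Event 8 (EXEC): [IRQ0] PC=0: INC 1 -> ACC=13 [depth=2]
Event 9 (EXEC): [IRQ0] PC=1: DEC 4 -> ACC=9 [depth=2]
Event 10 (EXEC): [IRQ0] PC=2: IRET -> resume IRQ0 at PC=1 (depth now 1) [depth=1]
Event 11 (EXEC): [IRQ0] PC=1: DEC 4 -> ACC=5 [depth=1]
Event 12 (EXEC): [IRQ0] PC=2: IRET -> resume MAIN at PC=4 (depth now 0) [depth=0]
Event 13 (EXEC): [MAIN] PC=4: DEC 4 -> ACC=1 [depth=0]
Event 14 (INT 0): INT 0 arrives: push (MAIN, PC=5), enter IRQ0 at PC=0 (depth now 1) [depth=1]
Event 15 (INT 0): INT 0 arrives: push (IRQ0, PC=0), enter IRQ0 at PC=0 (depth now 2) [depth=2]
Event 16 (EXEC): [IRQ0] PC=0: INC 1 -> ACC=2 [depth=2]
Event 17 (EXEC): [IRQ0] PC=1: DEC 4 -> ACC=-2 [depth=2]
Event 18 (EXEC): [IRQ0] PC=2: IRET -> resume IRQ0 at PC=0 (depth now 1) [depth=1]
Event 19 (EXEC): [IRQ0] PC=0: INC 1 -> ACC=-1 [depth=1]
Event 20 (EXEC): [IRQ0] PC=1: DEC 4 -> ACC=-5 [depth=1]
Event 21 (EXEC): [IRQ0] PC=2: IRET -> resume MAIN at PC=5 (depth now 0) [depth=0]
Event 22 (INT 0): INT 0 arrives: push (MAIN, PC=5), enter IRQ0 at PC=0 (depth now 1) [depth=1]
Event 23 (INT 0): INT 0 arrives: push (IRQ0, PC=0), enter IRQ0 at PC=0 (depth now 2) [depth=2]
Event 24 (EXEC): [IRQ0] PC=0: INC 1 -> ACC=-4 [depth=2]
Event 25 (EXEC): [IRQ0] PC=1: DEC 4 -> ACC=-8 [depth=2]
Event 26 (EXEC): [IRQ0] PC=2: IRET -> resume IRQ0 at PC=0 (depth now 1) [depth=1]
Event 27 (EXEC): [IRQ0] PC=0: INC 1 -> ACC=-7 [depth=1]
Event 28 (EXEC): [IRQ0] PC=1: DEC 4 -> ACC=-11 [depth=1]
Event 29 (EXEC): [IRQ0] PC=2: IRET -> resume MAIN at PC=5 (depth now 0) [depth=0]
Event 30 (EXEC): [MAIN] PC=5: INC 5 -> ACC=-6 [depth=0]
Event 31 (EXEC): [MAIN] PC=6: NOP [depth=0]
Event 32 (EXEC): [MAIN] PC=7: HALT [depth=0]
Max depth observed: 2

Answer: 2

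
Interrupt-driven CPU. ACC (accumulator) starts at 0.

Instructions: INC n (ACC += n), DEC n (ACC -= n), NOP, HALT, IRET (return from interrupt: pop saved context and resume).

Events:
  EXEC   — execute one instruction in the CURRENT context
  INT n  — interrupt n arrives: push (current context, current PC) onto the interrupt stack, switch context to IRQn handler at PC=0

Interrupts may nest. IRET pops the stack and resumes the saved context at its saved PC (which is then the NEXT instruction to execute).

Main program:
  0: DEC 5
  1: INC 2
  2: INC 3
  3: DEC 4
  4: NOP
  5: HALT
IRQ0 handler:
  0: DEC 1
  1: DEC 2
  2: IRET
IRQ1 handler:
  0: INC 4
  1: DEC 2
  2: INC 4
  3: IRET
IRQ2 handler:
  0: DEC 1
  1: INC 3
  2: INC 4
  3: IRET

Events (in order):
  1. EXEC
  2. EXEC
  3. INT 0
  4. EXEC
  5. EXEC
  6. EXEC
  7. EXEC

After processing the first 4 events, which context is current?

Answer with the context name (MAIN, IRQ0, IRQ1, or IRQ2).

Event 1 (EXEC): [MAIN] PC=0: DEC 5 -> ACC=-5
Event 2 (EXEC): [MAIN] PC=1: INC 2 -> ACC=-3
Event 3 (INT 0): INT 0 arrives: push (MAIN, PC=2), enter IRQ0 at PC=0 (depth now 1)
Event 4 (EXEC): [IRQ0] PC=0: DEC 1 -> ACC=-4

Answer: IRQ0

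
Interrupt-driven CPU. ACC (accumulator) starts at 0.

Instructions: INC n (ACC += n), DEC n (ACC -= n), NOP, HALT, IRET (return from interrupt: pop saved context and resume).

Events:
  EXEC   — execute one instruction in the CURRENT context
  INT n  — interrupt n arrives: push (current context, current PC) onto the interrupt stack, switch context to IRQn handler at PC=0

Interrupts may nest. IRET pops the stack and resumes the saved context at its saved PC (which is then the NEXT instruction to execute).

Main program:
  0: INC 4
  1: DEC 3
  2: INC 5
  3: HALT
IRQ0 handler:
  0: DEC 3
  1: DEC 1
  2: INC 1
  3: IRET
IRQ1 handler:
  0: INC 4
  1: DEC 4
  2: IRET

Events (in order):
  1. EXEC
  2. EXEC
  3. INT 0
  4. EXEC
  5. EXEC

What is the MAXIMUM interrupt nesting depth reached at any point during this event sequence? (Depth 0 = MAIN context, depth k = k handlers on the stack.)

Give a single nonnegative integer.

Answer: 1

Derivation:
Event 1 (EXEC): [MAIN] PC=0: INC 4 -> ACC=4 [depth=0]
Event 2 (EXEC): [MAIN] PC=1: DEC 3 -> ACC=1 [depth=0]
Event 3 (INT 0): INT 0 arrives: push (MAIN, PC=2), enter IRQ0 at PC=0 (depth now 1) [depth=1]
Event 4 (EXEC): [IRQ0] PC=0: DEC 3 -> ACC=-2 [depth=1]
Event 5 (EXEC): [IRQ0] PC=1: DEC 1 -> ACC=-3 [depth=1]
Max depth observed: 1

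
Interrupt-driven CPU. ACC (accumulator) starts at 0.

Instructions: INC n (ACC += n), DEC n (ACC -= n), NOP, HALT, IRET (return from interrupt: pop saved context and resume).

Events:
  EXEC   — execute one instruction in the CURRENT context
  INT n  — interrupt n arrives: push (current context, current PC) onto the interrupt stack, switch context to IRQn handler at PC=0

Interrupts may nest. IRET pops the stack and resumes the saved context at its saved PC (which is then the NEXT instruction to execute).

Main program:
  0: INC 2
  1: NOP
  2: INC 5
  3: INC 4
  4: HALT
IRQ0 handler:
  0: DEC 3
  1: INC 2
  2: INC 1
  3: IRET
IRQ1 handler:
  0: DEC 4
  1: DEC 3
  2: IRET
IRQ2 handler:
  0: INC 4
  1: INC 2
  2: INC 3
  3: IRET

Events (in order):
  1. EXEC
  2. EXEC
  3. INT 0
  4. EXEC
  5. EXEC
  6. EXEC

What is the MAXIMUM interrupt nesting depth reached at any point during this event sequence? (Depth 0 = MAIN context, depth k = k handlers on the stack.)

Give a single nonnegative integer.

Answer: 1

Derivation:
Event 1 (EXEC): [MAIN] PC=0: INC 2 -> ACC=2 [depth=0]
Event 2 (EXEC): [MAIN] PC=1: NOP [depth=0]
Event 3 (INT 0): INT 0 arrives: push (MAIN, PC=2), enter IRQ0 at PC=0 (depth now 1) [depth=1]
Event 4 (EXEC): [IRQ0] PC=0: DEC 3 -> ACC=-1 [depth=1]
Event 5 (EXEC): [IRQ0] PC=1: INC 2 -> ACC=1 [depth=1]
Event 6 (EXEC): [IRQ0] PC=2: INC 1 -> ACC=2 [depth=1]
Max depth observed: 1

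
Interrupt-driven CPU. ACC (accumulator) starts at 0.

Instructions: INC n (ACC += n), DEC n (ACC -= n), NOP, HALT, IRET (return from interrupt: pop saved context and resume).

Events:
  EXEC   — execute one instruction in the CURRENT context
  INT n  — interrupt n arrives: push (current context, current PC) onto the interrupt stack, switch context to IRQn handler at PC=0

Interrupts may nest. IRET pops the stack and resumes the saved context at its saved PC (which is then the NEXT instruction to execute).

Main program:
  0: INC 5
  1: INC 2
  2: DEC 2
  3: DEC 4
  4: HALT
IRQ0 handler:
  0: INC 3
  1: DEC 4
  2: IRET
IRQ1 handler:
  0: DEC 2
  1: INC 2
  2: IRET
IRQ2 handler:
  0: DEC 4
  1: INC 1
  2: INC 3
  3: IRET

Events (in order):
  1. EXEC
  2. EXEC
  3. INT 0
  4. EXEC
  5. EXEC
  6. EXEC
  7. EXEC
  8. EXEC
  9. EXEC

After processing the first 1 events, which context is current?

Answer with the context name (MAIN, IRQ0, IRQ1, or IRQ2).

Event 1 (EXEC): [MAIN] PC=0: INC 5 -> ACC=5

Answer: MAIN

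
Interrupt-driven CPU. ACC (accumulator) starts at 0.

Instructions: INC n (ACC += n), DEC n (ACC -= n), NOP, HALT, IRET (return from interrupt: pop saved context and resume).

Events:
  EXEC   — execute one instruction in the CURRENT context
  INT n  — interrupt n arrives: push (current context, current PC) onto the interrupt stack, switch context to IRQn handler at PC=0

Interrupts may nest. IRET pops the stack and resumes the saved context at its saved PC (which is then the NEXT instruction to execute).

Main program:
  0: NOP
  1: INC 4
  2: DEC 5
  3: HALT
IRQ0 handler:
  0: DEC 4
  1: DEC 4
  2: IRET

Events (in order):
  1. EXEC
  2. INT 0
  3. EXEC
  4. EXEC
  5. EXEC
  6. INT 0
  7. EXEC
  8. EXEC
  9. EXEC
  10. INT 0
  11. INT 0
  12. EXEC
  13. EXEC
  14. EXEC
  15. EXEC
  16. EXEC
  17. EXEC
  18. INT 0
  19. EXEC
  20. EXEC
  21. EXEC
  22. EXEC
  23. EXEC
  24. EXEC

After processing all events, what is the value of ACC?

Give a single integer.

Answer: -41

Derivation:
Event 1 (EXEC): [MAIN] PC=0: NOP
Event 2 (INT 0): INT 0 arrives: push (MAIN, PC=1), enter IRQ0 at PC=0 (depth now 1)
Event 3 (EXEC): [IRQ0] PC=0: DEC 4 -> ACC=-4
Event 4 (EXEC): [IRQ0] PC=1: DEC 4 -> ACC=-8
Event 5 (EXEC): [IRQ0] PC=2: IRET -> resume MAIN at PC=1 (depth now 0)
Event 6 (INT 0): INT 0 arrives: push (MAIN, PC=1), enter IRQ0 at PC=0 (depth now 1)
Event 7 (EXEC): [IRQ0] PC=0: DEC 4 -> ACC=-12
Event 8 (EXEC): [IRQ0] PC=1: DEC 4 -> ACC=-16
Event 9 (EXEC): [IRQ0] PC=2: IRET -> resume MAIN at PC=1 (depth now 0)
Event 10 (INT 0): INT 0 arrives: push (MAIN, PC=1), enter IRQ0 at PC=0 (depth now 1)
Event 11 (INT 0): INT 0 arrives: push (IRQ0, PC=0), enter IRQ0 at PC=0 (depth now 2)
Event 12 (EXEC): [IRQ0] PC=0: DEC 4 -> ACC=-20
Event 13 (EXEC): [IRQ0] PC=1: DEC 4 -> ACC=-24
Event 14 (EXEC): [IRQ0] PC=2: IRET -> resume IRQ0 at PC=0 (depth now 1)
Event 15 (EXEC): [IRQ0] PC=0: DEC 4 -> ACC=-28
Event 16 (EXEC): [IRQ0] PC=1: DEC 4 -> ACC=-32
Event 17 (EXEC): [IRQ0] PC=2: IRET -> resume MAIN at PC=1 (depth now 0)
Event 18 (INT 0): INT 0 arrives: push (MAIN, PC=1), enter IRQ0 at PC=0 (depth now 1)
Event 19 (EXEC): [IRQ0] PC=0: DEC 4 -> ACC=-36
Event 20 (EXEC): [IRQ0] PC=1: DEC 4 -> ACC=-40
Event 21 (EXEC): [IRQ0] PC=2: IRET -> resume MAIN at PC=1 (depth now 0)
Event 22 (EXEC): [MAIN] PC=1: INC 4 -> ACC=-36
Event 23 (EXEC): [MAIN] PC=2: DEC 5 -> ACC=-41
Event 24 (EXEC): [MAIN] PC=3: HALT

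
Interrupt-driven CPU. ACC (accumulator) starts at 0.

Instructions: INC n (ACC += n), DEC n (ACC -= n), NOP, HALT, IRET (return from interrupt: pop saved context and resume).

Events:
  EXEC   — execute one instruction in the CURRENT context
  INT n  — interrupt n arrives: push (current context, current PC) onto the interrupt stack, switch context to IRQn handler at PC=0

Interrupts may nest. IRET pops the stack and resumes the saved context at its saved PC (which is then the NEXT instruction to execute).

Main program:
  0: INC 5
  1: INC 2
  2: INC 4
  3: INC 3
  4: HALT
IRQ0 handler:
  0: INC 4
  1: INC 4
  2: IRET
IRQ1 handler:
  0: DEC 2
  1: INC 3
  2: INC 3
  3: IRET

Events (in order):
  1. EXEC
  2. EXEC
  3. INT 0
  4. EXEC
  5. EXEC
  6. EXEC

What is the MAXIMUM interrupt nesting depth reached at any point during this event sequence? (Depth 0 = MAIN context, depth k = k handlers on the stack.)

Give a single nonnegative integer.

Answer: 1

Derivation:
Event 1 (EXEC): [MAIN] PC=0: INC 5 -> ACC=5 [depth=0]
Event 2 (EXEC): [MAIN] PC=1: INC 2 -> ACC=7 [depth=0]
Event 3 (INT 0): INT 0 arrives: push (MAIN, PC=2), enter IRQ0 at PC=0 (depth now 1) [depth=1]
Event 4 (EXEC): [IRQ0] PC=0: INC 4 -> ACC=11 [depth=1]
Event 5 (EXEC): [IRQ0] PC=1: INC 4 -> ACC=15 [depth=1]
Event 6 (EXEC): [IRQ0] PC=2: IRET -> resume MAIN at PC=2 (depth now 0) [depth=0]
Max depth observed: 1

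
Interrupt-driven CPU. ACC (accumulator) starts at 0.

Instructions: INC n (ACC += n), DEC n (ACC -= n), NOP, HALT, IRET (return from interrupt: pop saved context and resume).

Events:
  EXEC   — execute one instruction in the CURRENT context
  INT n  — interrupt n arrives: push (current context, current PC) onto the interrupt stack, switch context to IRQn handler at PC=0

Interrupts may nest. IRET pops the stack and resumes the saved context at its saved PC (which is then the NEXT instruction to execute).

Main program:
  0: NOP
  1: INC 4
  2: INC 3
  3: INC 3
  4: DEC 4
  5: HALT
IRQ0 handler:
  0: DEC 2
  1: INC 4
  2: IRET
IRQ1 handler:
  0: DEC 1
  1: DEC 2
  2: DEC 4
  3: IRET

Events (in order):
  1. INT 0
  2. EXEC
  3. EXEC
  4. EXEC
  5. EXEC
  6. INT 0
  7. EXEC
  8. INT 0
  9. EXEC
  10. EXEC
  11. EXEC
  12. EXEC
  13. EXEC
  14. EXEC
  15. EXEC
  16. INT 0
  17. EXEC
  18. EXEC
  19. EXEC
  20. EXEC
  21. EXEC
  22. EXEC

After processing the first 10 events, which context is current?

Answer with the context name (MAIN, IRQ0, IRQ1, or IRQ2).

Answer: IRQ0

Derivation:
Event 1 (INT 0): INT 0 arrives: push (MAIN, PC=0), enter IRQ0 at PC=0 (depth now 1)
Event 2 (EXEC): [IRQ0] PC=0: DEC 2 -> ACC=-2
Event 3 (EXEC): [IRQ0] PC=1: INC 4 -> ACC=2
Event 4 (EXEC): [IRQ0] PC=2: IRET -> resume MAIN at PC=0 (depth now 0)
Event 5 (EXEC): [MAIN] PC=0: NOP
Event 6 (INT 0): INT 0 arrives: push (MAIN, PC=1), enter IRQ0 at PC=0 (depth now 1)
Event 7 (EXEC): [IRQ0] PC=0: DEC 2 -> ACC=0
Event 8 (INT 0): INT 0 arrives: push (IRQ0, PC=1), enter IRQ0 at PC=0 (depth now 2)
Event 9 (EXEC): [IRQ0] PC=0: DEC 2 -> ACC=-2
Event 10 (EXEC): [IRQ0] PC=1: INC 4 -> ACC=2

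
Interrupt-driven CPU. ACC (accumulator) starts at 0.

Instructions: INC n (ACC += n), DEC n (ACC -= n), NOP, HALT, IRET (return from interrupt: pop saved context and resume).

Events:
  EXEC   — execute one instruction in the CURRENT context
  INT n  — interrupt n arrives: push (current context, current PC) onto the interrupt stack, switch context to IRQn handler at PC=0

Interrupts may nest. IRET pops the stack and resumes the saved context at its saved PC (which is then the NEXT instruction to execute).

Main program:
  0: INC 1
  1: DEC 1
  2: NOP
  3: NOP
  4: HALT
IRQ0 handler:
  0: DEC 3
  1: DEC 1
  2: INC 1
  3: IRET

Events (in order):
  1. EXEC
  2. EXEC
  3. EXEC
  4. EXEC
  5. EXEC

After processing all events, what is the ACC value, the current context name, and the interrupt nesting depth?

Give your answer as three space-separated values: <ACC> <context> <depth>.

Answer: 0 MAIN 0

Derivation:
Event 1 (EXEC): [MAIN] PC=0: INC 1 -> ACC=1
Event 2 (EXEC): [MAIN] PC=1: DEC 1 -> ACC=0
Event 3 (EXEC): [MAIN] PC=2: NOP
Event 4 (EXEC): [MAIN] PC=3: NOP
Event 5 (EXEC): [MAIN] PC=4: HALT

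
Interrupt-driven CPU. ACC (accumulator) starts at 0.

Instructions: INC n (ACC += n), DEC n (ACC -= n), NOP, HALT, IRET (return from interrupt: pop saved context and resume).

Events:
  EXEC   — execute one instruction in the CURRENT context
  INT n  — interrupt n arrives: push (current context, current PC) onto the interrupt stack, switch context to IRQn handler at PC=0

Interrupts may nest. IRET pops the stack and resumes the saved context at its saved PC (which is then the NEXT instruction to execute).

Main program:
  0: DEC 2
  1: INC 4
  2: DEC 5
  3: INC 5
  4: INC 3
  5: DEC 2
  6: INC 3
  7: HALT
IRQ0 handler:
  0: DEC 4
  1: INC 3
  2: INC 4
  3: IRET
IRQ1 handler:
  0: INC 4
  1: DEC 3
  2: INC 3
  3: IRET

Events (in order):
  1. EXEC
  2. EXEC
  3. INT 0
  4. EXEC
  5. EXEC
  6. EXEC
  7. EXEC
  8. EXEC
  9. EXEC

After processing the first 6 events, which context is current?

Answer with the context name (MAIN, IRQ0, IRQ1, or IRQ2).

Answer: IRQ0

Derivation:
Event 1 (EXEC): [MAIN] PC=0: DEC 2 -> ACC=-2
Event 2 (EXEC): [MAIN] PC=1: INC 4 -> ACC=2
Event 3 (INT 0): INT 0 arrives: push (MAIN, PC=2), enter IRQ0 at PC=0 (depth now 1)
Event 4 (EXEC): [IRQ0] PC=0: DEC 4 -> ACC=-2
Event 5 (EXEC): [IRQ0] PC=1: INC 3 -> ACC=1
Event 6 (EXEC): [IRQ0] PC=2: INC 4 -> ACC=5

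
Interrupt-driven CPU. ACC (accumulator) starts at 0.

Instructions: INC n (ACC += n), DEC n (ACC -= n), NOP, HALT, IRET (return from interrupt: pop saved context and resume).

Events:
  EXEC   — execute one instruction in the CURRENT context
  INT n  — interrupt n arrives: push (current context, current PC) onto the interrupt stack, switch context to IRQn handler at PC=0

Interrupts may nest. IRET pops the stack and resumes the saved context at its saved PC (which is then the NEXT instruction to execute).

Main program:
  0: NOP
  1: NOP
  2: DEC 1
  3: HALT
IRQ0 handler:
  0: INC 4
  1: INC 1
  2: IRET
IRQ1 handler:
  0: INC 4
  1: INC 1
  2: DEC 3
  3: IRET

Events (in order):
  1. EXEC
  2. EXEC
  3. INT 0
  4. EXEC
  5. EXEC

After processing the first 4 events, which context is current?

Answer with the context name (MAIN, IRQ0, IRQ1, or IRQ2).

Answer: IRQ0

Derivation:
Event 1 (EXEC): [MAIN] PC=0: NOP
Event 2 (EXEC): [MAIN] PC=1: NOP
Event 3 (INT 0): INT 0 arrives: push (MAIN, PC=2), enter IRQ0 at PC=0 (depth now 1)
Event 4 (EXEC): [IRQ0] PC=0: INC 4 -> ACC=4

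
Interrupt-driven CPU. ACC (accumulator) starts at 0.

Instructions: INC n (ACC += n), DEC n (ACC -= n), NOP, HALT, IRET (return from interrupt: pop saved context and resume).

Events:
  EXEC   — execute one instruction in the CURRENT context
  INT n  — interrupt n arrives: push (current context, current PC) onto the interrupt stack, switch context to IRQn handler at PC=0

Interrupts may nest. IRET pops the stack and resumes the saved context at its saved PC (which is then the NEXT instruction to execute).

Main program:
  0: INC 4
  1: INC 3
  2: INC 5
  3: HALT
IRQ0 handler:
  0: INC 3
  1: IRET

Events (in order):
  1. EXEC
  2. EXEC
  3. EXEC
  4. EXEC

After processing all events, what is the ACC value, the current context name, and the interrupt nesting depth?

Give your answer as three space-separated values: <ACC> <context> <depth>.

Answer: 12 MAIN 0

Derivation:
Event 1 (EXEC): [MAIN] PC=0: INC 4 -> ACC=4
Event 2 (EXEC): [MAIN] PC=1: INC 3 -> ACC=7
Event 3 (EXEC): [MAIN] PC=2: INC 5 -> ACC=12
Event 4 (EXEC): [MAIN] PC=3: HALT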